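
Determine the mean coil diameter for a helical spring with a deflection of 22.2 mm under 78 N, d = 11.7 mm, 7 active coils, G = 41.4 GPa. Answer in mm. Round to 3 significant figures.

158 mm

Required rate k = F/δ = 78/22.2 = 3.5135 N/mm
D = (Gd⁴/(8N_a·k))^(1/3) = (41.4×10³·11.7⁴/(8·7·3.5135))^(1/3)
  = (3.94289e+06)^(1/3) = 157.9809 mm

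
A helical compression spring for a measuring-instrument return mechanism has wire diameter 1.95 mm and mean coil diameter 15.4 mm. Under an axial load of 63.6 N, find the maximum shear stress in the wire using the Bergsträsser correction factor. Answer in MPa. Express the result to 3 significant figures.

Spring index C = D/d = 15.4/1.95 = 7.8974
K_B = (4C+2)/(4C−3) = 33.590/28.590 = 1.1749
τ₀ = 8FD/(πd³) = 8·63.6·15.4/(π·1.95³) = 7835.52/23.295 = 336.37 MPa
τ_max = K·τ₀ = 1.1749 × 336.37 = 395.19 MPa

395 MPa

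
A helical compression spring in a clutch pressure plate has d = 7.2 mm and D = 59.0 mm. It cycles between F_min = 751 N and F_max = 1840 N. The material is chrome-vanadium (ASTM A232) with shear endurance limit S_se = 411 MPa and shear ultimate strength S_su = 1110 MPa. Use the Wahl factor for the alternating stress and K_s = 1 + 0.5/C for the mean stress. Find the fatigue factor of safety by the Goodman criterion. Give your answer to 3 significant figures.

0.887

C = D/d = 59.0/7.2 = 8.1944; K_W = (4C−1)/(4C−4)+0.615/C = 1.1793; K_s = 1+0.5/C = 1.0610
F_a = (F_max−F_min)/2 = 544.5 N; F_m = (F_max+F_min)/2 = 1295.5 N
τ_a = K_W·8F_aD/(πd³) = 1.1793 × 219.18 = 258.47 MPa
τ_m = K_s·8F_mD/(πd³) = 1.0610 × 521.47 = 553.29 MPa
Goodman: 1/n_f = τ_a/S_se + τ_m/S_su = 258.47/411 + 553.29/1110 = 0.62889 + 0.49846 = 1.1274
n_f = 1/1.1274 = 0.887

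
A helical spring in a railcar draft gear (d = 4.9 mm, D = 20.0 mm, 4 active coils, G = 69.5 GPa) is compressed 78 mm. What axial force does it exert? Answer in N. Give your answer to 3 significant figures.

k = Gd⁴/(8D³N_a) = (69.5×10³)(4.9⁴)/(8·20.0³·4) = 156.51 N/mm
F = k·δ = 156.51 × 78 = 12207 N

12200 N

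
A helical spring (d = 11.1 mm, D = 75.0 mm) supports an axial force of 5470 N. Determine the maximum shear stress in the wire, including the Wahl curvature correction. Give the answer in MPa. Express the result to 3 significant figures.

Spring index C = D/d = 75.0/11.1 = 6.7568
K_W = (4C−1)/(4C−4) + 0.615/C = 26.027/23.027 + 0.0910 = 1.2213
τ₀ = 8FD/(πd³) = 8·5470·75.0/(π·11.1³) = 3.282e+06/4296.5 = 763.87 MPa
τ_max = K·τ₀ = 1.2213 × 763.87 = 932.92 MPa

933 MPa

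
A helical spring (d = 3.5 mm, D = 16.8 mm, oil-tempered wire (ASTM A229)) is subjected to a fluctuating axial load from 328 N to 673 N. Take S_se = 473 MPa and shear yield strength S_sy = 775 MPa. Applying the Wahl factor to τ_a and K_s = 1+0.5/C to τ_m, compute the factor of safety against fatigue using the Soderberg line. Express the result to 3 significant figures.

0.838

C = D/d = 16.8/3.5 = 4.8000; K_W = (4C−1)/(4C−4)+0.615/C = 1.3255; K_s = 1+0.5/C = 1.1042
F_a = (F_max−F_min)/2 = 172.5 N; F_m = (F_max+F_min)/2 = 500.5 N
τ_a = K_W·8F_aD/(πd³) = 1.3255 × 172.12 = 228.15 MPa
τ_m = K_s·8F_mD/(πd³) = 1.1042 × 499.4 = 551.42 MPa
Soderberg: 1/n_f = τ_a/S_se + τ_m/S_sy = 228.15/473 + 551.42/775 = 0.48234 + 0.71151 = 1.1938
n_f = 1/1.1938 = 0.8376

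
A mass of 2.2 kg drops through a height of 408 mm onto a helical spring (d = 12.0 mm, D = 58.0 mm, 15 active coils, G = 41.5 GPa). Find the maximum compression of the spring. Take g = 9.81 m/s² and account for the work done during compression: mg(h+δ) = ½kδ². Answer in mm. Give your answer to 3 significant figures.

22.5 mm

k = Gd⁴/(8D³N_a) = (41.5×10³)(12.0⁴)/(8·58.0³·15) = 36.754 N/mm
W = mg = 2.2 × 9.81 = 21.582 N
½kδ² − Wδ − Wh = 0 → δ = (W + √(W² + 2kWh))/k
δ = (21.582 + √(465.78 + 647276))/36.754 = (21.582 + 804.82)/36.754 = 22.485 mm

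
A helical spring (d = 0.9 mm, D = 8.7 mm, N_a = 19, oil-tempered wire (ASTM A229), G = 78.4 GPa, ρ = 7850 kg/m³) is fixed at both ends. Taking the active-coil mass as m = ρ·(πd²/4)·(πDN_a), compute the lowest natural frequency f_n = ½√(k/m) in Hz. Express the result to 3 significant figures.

223 Hz

k = Gd⁴/(8D³N_a) = (78.4×10³)(0.9⁴)/(8·8.7³·19) = 0.51391 N/mm = 513.91 N/m
Wire length L = πDN_a = π·8.7·19 = 519.31 mm
m = ρ·(πd²/4)·L = 7850 × 0.63617×10⁻⁶ m² × 0.51931 m = 0.0025934 kg
f_n = ½√(k/m) = 0.5·√(513.91/0.0025934) = 0.5·√(1.9816e+05) = 222.58 Hz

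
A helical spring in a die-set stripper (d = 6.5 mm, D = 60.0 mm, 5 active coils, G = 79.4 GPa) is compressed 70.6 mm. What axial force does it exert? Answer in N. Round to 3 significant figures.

k = Gd⁴/(8D³N_a) = (79.4×10³)(6.5⁴)/(8·60.0³·5) = 16.404 N/mm
F = k·δ = 16.404 × 70.6 = 1158.2 N

1160 N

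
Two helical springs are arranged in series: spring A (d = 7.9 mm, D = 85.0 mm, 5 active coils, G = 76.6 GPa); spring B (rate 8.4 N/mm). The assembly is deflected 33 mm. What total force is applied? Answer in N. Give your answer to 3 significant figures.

164 N

k_A = Gd⁴/(8D³N_a) = (76.6×10³)(7.9⁴)/(8·85.0³·5) = 12.146 N/mm
Series: 1/k_eq = 1/12.146 + 1/8.4 = 0.20138; k_eq = 4.9657 N/mm
F = k_eq·δ = 4.9657·33 = 163.87 N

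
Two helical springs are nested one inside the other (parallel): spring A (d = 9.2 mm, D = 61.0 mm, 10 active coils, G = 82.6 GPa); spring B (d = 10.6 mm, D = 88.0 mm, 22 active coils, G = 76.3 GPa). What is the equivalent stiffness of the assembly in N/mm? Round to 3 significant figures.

k_A = Gd⁴/(8D³N_a) = (82.6×10³)(9.2⁴)/(8·61.0³·10) = 32.588 N/mm
k_B = Gd⁴/(8D³N_a) = (76.3×10³)(10.6⁴)/(8·88.0³·22) = 8.0313 N/mm
Parallel: k_eq = 32.588 + 8.0313 = 40.619 N/mm

40.6 N/mm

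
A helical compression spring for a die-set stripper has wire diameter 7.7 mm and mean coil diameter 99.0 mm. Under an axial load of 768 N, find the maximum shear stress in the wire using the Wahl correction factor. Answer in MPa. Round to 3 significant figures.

Spring index C = D/d = 99.0/7.7 = 12.8571
K_W = (4C−1)/(4C−4) + 0.615/C = 50.429/47.429 + 0.0478 = 1.1111
τ₀ = 8FD/(πd³) = 8·768·99.0/(π·7.7³) = 608256/1434.2 = 424.1 MPa
τ_max = K·τ₀ = 1.1111 × 424.1 = 471.21 MPa

471 MPa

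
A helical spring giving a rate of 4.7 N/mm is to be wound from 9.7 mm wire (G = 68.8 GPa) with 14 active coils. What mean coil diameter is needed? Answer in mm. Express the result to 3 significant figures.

D = (Gd⁴/(8N_a·k))^(1/3) = (68.8×10³·9.7⁴/(8·14·4.7))^(1/3)
  = (1.15707e+06)^(1/3) = 104.9832 mm

105 mm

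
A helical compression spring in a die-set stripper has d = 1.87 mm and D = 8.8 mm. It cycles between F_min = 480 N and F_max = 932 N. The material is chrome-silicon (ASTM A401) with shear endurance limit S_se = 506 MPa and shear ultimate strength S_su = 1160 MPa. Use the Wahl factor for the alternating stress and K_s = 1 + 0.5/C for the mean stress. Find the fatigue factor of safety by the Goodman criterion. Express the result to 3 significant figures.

C = D/d = 8.8/1.87 = 4.7059; K_W = (4C−1)/(4C−4)+0.615/C = 1.3331; K_s = 1+0.5/C = 1.1062
F_a = (F_max−F_min)/2 = 226 N; F_m = (F_max+F_min)/2 = 706 N
τ_a = K_W·8F_aD/(πd³) = 1.3331 × 774.47 = 1032.4 MPa
τ_m = K_s·8F_mD/(πd³) = 1.1062 × 2419.4 = 2676.4 MPa
Goodman: 1/n_f = τ_a/S_se + τ_m/S_su = 1032.4/506 + 2676.4/1160 = 2.04037 + 2.30727 = 4.3476
n_f = 1/4.3476 = 0.23

0.230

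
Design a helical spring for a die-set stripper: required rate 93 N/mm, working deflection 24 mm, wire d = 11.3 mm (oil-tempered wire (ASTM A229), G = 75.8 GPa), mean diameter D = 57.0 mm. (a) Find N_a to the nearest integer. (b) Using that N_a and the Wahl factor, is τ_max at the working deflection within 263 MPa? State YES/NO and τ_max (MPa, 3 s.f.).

N_a = Gd⁴/(8D³k) = (75.8×10³)(11.3⁴)/(8·57.0³·93) = 8.97 → N_a = 9
Actual rate k = Gd⁴/(8D³·9) = 92.689 N/mm
Working load F = kδ = 92.689·24 = 2224.5 N
C = 57.0/11.3 = 5.0442; K_W = (4C−1)/(4C−4)+0.615/C = 1.3074
τ_max = K_W·8FD/(πd³) = 1.3074·223.78 = 292.56 MPa
τ_max > 263 MPa → exceeds allowable

(a) 9 coils; (b) NO, τ_max = 293 MPa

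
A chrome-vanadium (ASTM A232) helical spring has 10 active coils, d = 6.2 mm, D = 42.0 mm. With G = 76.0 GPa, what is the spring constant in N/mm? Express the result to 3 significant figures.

k = Gd⁴/(8D³N_a) = (76.0×10³ × 6.2⁴) / (8 × 42.0³ × 10)
  = 1.123e+08 / 5.92704e+06 = 18.947 N/mm

18.9 N/mm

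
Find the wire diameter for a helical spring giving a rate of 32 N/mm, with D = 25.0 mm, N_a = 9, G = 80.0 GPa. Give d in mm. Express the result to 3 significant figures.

d = (8D³N_a·k / G)^(1/4) = (8·25.0³·9·32 / (80.0×10³))^0.25
  = (450)^0.25 = 4.6058 mm

4.61 mm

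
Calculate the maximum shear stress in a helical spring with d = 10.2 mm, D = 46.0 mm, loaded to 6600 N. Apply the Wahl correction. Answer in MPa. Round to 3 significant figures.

Spring index C = D/d = 46.0/10.2 = 4.5098
K_W = (4C−1)/(4C−4) + 0.615/C = 17.039/14.039 + 0.1364 = 1.3501
τ₀ = 8FD/(πd³) = 8·6600·46.0/(π·10.2³) = 2.4288e+06/3333.9 = 728.52 MPa
τ_max = K·τ₀ = 1.3501 × 728.52 = 983.54 MPa

984 MPa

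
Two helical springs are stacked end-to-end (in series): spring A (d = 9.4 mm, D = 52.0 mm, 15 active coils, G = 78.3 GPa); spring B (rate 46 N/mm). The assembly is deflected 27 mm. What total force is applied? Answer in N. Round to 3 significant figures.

547 N

k_A = Gd⁴/(8D³N_a) = (78.3×10³)(9.4⁴)/(8·52.0³·15) = 36.231 N/mm
Series: 1/k_eq = 1/36.231 + 1/46 = 0.04934; k_eq = 20.268 N/mm
F = k_eq·δ = 20.268·27 = 547.23 N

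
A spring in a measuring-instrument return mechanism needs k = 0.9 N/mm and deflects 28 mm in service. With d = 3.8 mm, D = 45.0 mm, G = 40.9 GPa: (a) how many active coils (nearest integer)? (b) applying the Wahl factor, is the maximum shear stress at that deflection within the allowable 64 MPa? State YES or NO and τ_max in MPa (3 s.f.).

N_a = Gd⁴/(8D³k) = (40.9×10³)(3.8⁴)/(8·45.0³·0.9) = 13 → N_a = 13
Actual rate k = Gd⁴/(8D³·13) = 0.89988 N/mm
Working load F = kδ = 0.89988·28 = 25.197 N
C = 45.0/3.8 = 11.8421; K_W = (4C−1)/(4C−4)+0.615/C = 1.1211
τ_max = K_W·8FD/(πd³) = 1.1211·52.619 = 58.992 MPa
τ_max ≤ 64 MPa → acceptable

(a) 13 coils; (b) YES, τ_max = 59.0 MPa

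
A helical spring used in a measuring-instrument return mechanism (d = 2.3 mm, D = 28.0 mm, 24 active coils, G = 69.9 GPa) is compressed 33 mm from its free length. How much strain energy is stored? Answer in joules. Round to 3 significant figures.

0.253 J

k = Gd⁴/(8D³N_a) = (69.9×10³)(2.3⁴)/(8·28.0³·24) = 0.4641 N/mm
U = ½kδ² = 0.5 × 0.4641 × 33² = 252.7 N·mm = 0.2527 J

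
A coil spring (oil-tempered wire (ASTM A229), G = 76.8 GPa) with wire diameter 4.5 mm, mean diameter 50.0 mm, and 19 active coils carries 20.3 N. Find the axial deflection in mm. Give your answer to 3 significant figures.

k = Gd⁴/(8D³N_a) = (76.8×10³)(4.5⁴)/(8·50.0³·19) = 1.6575 N/mm
δ = F/k = 20.3 / 1.6575 = 12.247 mm

12.2 mm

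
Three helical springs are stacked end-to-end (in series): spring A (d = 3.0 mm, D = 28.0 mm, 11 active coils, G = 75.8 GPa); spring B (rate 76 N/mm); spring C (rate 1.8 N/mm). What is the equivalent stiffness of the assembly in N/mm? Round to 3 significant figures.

1.13 N/mm

k_A = Gd⁴/(8D³N_a) = (75.8×10³)(3.0⁴)/(8·28.0³·11) = 3.1783 N/mm
Series: 1/k_eq = 1/3.1783 + 1/76 + 1/1.8 = 0.88335; k_eq = 1.1321 N/mm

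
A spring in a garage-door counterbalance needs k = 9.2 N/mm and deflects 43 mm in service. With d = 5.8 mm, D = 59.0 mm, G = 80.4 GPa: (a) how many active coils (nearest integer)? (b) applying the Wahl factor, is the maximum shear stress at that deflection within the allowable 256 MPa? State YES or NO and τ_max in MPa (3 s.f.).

N_a = Gd⁴/(8D³k) = (80.4×10³)(5.8⁴)/(8·59.0³·9.2) = 6.019 → N_a = 6
Actual rate k = Gd⁴/(8D³·6) = 9.2293 N/mm
Working load F = kδ = 9.2293·43 = 396.86 N
C = 59.0/5.8 = 10.1724; K_W = (4C−1)/(4C−4)+0.615/C = 1.1422
τ_max = K_W·8FD/(πd³) = 1.1422·305.6 = 349.06 MPa
τ_max > 256 MPa → exceeds allowable

(a) 6 coils; (b) NO, τ_max = 349 MPa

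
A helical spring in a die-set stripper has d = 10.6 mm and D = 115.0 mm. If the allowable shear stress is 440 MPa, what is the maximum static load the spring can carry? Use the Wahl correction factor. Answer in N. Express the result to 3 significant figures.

1580 N

C = D/d = 115.0/10.6 = 10.8491
K_W = (4C−1)/(4C−4) + 0.615/C = 42.396/39.396 + 0.0567 = 1.1328
τ_max = K·8FD/(πd³) → F_max = τ_allow·πd³/(8DK)
F_max = 440·π·10.6³/(8·115.0·1.1328) = 1.6463e+06/1042.2 = 1579.7 N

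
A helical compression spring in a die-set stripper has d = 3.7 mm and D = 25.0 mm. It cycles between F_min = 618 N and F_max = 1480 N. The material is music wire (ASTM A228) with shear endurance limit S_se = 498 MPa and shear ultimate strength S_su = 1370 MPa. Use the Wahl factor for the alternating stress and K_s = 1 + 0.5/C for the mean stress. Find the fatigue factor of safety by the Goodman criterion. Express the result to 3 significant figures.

C = D/d = 25.0/3.7 = 6.7568; K_W = (4C−1)/(4C−4)+0.615/C = 1.2213; K_s = 1+0.5/C = 1.0740
F_a = (F_max−F_min)/2 = 431 N; F_m = (F_max+F_min)/2 = 1049 N
τ_a = K_W·8F_aD/(πd³) = 1.2213 × 541.69 = 661.57 MPa
τ_m = K_s·8F_mD/(πd³) = 1.0740 × 1318.4 = 1416 MPa
Goodman: 1/n_f = τ_a/S_se + τ_m/S_su = 661.57/498 + 1416/1370 = 1.32845 + 1.03356 = 2.362
n_f = 1/2.362 = 0.4234

0.423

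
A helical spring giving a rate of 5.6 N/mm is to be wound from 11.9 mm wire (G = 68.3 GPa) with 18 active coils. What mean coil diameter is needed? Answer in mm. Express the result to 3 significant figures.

119 mm

D = (Gd⁴/(8N_a·k))^(1/3) = (68.3×10³·11.9⁴/(8·18·5.6))^(1/3)
  = (1.69847e+06)^(1/3) = 119.3125 mm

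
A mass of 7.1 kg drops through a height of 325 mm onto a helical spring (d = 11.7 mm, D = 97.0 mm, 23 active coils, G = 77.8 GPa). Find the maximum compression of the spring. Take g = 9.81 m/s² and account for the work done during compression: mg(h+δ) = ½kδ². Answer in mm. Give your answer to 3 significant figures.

k = Gd⁴/(8D³N_a) = (77.8×10³)(11.7⁴)/(8·97.0³·23) = 8.6814 N/mm
W = mg = 7.1 × 9.81 = 69.651 N
½kδ² − Wδ − Wh = 0 → δ = (W + √(W² + 2kWh))/k
δ = (69.651 + √(4851.3 + 393035))/8.6814 = (69.651 + 630.78)/8.6814 = 80.682 mm

80.7 mm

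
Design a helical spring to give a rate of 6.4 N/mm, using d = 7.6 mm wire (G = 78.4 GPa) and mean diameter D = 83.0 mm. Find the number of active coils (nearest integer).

9

N_a = Gd⁴/(8D³k) = (78.4×10³ × 7.6⁴)/(8 × 83.0³ × 6.4)
    = 2.61559e+08 / 2.92755e+07 = 8.934 → 9 coils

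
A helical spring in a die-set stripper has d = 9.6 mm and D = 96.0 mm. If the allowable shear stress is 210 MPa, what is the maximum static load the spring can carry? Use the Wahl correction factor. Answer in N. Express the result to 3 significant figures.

C = D/d = 96.0/9.6 = 10.0000
K_W = (4C−1)/(4C−4) + 0.615/C = 39.000/36.000 + 0.0615 = 1.1448
τ_max = K·8FD/(πd³) → F_max = τ_allow·πd³/(8DK)
F_max = 210·π·9.6³/(8·96.0·1.1448) = 5.8369e+05/879.23 = 663.86 N

664 N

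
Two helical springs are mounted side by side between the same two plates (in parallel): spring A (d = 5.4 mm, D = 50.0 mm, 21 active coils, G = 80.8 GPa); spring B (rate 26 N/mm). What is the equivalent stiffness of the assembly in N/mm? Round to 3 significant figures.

k_A = Gd⁴/(8D³N_a) = (80.8×10³)(5.4⁴)/(8·50.0³·21) = 3.2717 N/mm
Parallel: k_eq = 3.2717 + 26 = 29.272 N/mm

29.3 N/mm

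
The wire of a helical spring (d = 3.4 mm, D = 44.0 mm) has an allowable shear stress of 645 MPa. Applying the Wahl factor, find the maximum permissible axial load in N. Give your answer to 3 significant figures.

C = D/d = 44.0/3.4 = 12.9412
K_W = (4C−1)/(4C−4) + 0.615/C = 50.765/47.765 + 0.0475 = 1.1103
τ_max = K·8FD/(πd³) → F_max = τ_allow·πd³/(8DK)
F_max = 645·π·3.4³/(8·44.0·1.1103) = 79643/390.84 = 203.78 N

204 N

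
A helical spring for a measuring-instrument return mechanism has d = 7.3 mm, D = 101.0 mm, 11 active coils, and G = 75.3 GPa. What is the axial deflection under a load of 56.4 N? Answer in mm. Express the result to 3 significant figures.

23.9 mm

k = Gd⁴/(8D³N_a) = (75.3×10³)(7.3⁴)/(8·101.0³·11) = 2.3585 N/mm
δ = F/k = 56.4 / 2.3585 = 23.913 mm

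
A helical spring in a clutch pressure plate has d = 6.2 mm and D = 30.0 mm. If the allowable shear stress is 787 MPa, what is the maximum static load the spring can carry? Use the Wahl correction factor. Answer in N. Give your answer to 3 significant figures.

C = D/d = 30.0/6.2 = 4.8387
K_W = (4C−1)/(4C−4) + 0.615/C = 18.355/15.355 + 0.1271 = 1.3225
τ_max = K·8FD/(πd³) → F_max = τ_allow·πd³/(8DK)
F_max = 787·π·6.2³/(8·30.0·1.3225) = 5.8925e+05/317.39 = 1856.5 N

1860 N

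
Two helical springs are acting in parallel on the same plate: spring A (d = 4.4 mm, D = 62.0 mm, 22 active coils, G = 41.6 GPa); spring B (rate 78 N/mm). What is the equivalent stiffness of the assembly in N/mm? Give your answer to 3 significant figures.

78.4 N/mm

k_A = Gd⁴/(8D³N_a) = (41.6×10³)(4.4⁴)/(8·62.0³·22) = 0.37172 N/mm
Parallel: k_eq = 0.37172 + 78 = 78.372 N/mm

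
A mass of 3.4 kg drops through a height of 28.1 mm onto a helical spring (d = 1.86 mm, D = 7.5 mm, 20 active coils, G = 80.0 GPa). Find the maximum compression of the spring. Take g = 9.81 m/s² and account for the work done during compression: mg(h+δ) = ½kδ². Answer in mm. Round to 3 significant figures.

14.1 mm

k = Gd⁴/(8D³N_a) = (80.0×10³)(1.86⁴)/(8·7.5³·20) = 14.185 N/mm
W = mg = 3.4 × 9.81 = 33.354 N
½kδ² − Wδ − Wh = 0 → δ = (W + √(W² + 2kWh))/k
δ = (33.354 + √(1112.5 + 26590.2))/14.185 = (33.354 + 166.44)/14.185 = 14.085 mm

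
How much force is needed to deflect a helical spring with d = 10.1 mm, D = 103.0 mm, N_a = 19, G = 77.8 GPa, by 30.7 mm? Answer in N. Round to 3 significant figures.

150 N

k = Gd⁴/(8D³N_a) = (77.8×10³)(10.1⁴)/(8·103.0³·19) = 4.8743 N/mm
F = k·δ = 4.8743 × 30.7 = 149.64 N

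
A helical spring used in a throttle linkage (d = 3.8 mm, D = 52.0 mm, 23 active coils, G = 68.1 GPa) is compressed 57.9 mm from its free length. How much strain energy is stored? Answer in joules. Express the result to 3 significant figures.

k = Gd⁴/(8D³N_a) = (68.1×10³)(3.8⁴)/(8·52.0³·23) = 0.54885 N/mm
U = ½kδ² = 0.5 × 0.54885 × 57.9² = 919.99 N·mm = 0.91999 J

0.920 J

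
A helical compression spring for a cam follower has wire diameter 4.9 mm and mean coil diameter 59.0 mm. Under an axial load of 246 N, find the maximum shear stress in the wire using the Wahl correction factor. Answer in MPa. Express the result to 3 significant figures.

Spring index C = D/d = 59.0/4.9 = 12.0408
K_W = (4C−1)/(4C−4) + 0.615/C = 47.163/44.163 + 0.0511 = 1.1190
τ₀ = 8FD/(πd³) = 8·246·59.0/(π·4.9³) = 116112/369.61 = 314.15 MPa
τ_max = K·τ₀ = 1.1190 × 314.15 = 351.54 MPa

352 MPa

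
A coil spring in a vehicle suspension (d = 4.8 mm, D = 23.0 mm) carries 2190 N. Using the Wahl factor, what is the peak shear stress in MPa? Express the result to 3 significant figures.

Spring index C = D/d = 23.0/4.8 = 4.7917
K_W = (4C−1)/(4C−4) + 0.615/C = 18.167/15.167 + 0.1283 = 1.3262
τ₀ = 8FD/(πd³) = 8·2190·23.0/(π·4.8³) = 402960/347.44 = 1159.8 MPa
τ_max = K·τ₀ = 1.3262 × 1159.8 = 1538.1 MPa

1540 MPa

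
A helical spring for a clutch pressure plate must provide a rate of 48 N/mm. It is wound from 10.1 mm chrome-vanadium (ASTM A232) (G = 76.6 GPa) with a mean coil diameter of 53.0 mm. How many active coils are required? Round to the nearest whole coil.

N_a = Gd⁴/(8D³k) = (76.6×10³ × 10.1⁴)/(8 × 53.0³ × 48)
    = 7.97103e+08 / 5.71688e+07 = 13.94 → 14 coils

14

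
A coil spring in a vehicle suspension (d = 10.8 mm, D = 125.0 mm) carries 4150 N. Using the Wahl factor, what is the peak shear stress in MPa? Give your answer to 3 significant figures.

Spring index C = D/d = 125.0/10.8 = 11.5741
K_W = (4C−1)/(4C−4) + 0.615/C = 45.296/42.296 + 0.0531 = 1.1241
τ₀ = 8FD/(πd³) = 8·4150·125.0/(π·10.8³) = 4.15e+06/3957.5 = 1048.6 MPa
τ_max = K·τ₀ = 1.1241 × 1048.6 = 1178.7 MPa

1180 MPa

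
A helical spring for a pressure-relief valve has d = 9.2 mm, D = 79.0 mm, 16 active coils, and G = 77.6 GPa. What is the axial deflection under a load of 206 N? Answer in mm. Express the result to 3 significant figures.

k = Gd⁴/(8D³N_a) = (77.6×10³)(9.2⁴)/(8·79.0³·16) = 8.8089 N/mm
δ = F/k = 206 / 8.8089 = 23.385 mm

23.4 mm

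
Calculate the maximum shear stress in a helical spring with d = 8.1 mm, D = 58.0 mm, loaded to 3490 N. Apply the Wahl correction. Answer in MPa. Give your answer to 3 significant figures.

Spring index C = D/d = 58.0/8.1 = 7.1605
K_W = (4C−1)/(4C−4) + 0.615/C = 27.642/24.642 + 0.0859 = 1.2076
τ₀ = 8FD/(πd³) = 8·3490·58.0/(π·8.1³) = 1.61936e+06/1669.6 = 969.93 MPa
τ_max = K·τ₀ = 1.2076 × 969.93 = 1171.3 MPa

1170 MPa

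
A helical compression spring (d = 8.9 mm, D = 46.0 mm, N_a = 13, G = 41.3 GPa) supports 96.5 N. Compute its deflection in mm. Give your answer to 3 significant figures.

k = Gd⁴/(8D³N_a) = (41.3×10³)(8.9⁴)/(8·46.0³·13) = 25.598 N/mm
δ = F/k = 96.5 / 25.598 = 3.7698 mm

3.77 mm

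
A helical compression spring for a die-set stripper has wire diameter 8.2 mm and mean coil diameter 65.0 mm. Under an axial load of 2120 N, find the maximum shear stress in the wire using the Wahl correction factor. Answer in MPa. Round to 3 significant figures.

755 MPa

Spring index C = D/d = 65.0/8.2 = 7.9268
K_W = (4C−1)/(4C−4) + 0.615/C = 30.707/27.707 + 0.0776 = 1.1859
τ₀ = 8FD/(πd³) = 8·2120·65.0/(π·8.2³) = 1.1024e+06/1732.2 = 636.43 MPa
τ_max = K·τ₀ = 1.1859 × 636.43 = 754.71 MPa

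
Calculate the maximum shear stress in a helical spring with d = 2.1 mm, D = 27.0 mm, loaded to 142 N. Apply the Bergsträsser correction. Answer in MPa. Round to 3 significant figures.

1160 MPa

Spring index C = D/d = 27.0/2.1 = 12.8571
K_B = (4C+2)/(4C−3) = 53.429/48.429 = 1.1032
τ₀ = 8FD/(πd³) = 8·142·27.0/(π·2.1³) = 30672/29.094 = 1054.2 MPa
τ_max = K·τ₀ = 1.1032 × 1054.2 = 1163.1 MPa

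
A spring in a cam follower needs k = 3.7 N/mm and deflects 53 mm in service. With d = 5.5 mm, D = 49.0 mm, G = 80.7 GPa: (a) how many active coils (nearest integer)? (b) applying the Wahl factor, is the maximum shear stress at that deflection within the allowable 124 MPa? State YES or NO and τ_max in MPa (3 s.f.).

N_a = Gd⁴/(8D³k) = (80.7×10³)(5.5⁴)/(8·49.0³·3.7) = 21.21 → N_a = 21
Actual rate k = Gd⁴/(8D³·21) = 3.7362 N/mm
Working load F = kδ = 3.7362·53 = 198.02 N
C = 49.0/5.5 = 8.9091; K_W = (4C−1)/(4C−4)+0.615/C = 1.1639
τ_max = K_W·8FD/(πd³) = 1.1639·148.51 = 172.84 MPa
τ_max > 124 MPa → exceeds allowable

(a) 21 coils; (b) NO, τ_max = 173 MPa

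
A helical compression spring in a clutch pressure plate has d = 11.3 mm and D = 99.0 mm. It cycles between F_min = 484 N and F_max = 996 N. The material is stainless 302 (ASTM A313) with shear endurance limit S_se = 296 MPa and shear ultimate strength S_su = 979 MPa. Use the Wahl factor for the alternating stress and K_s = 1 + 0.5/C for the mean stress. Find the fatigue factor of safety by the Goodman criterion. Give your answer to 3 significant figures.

3.17

C = D/d = 99.0/11.3 = 8.7611; K_W = (4C−1)/(4C−4)+0.615/C = 1.1668; K_s = 1+0.5/C = 1.0571
F_a = (F_max−F_min)/2 = 256 N; F_m = (F_max+F_min)/2 = 740 N
τ_a = K_W·8F_aD/(πd³) = 1.1668 × 44.728 = 52.19 MPa
τ_m = K_s·8F_mD/(πd³) = 1.0571 × 129.29 = 136.67 MPa
Goodman: 1/n_f = τ_a/S_se + τ_m/S_su = 52.19/296 + 136.67/979 = 0.17632 + 0.13960 = 0.31592
n_f = 1/0.31592 = 3.165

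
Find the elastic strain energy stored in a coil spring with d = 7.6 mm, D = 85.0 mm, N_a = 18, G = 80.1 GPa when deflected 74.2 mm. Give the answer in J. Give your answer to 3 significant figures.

k = Gd⁴/(8D³N_a) = (80.1×10³)(7.6⁴)/(8·85.0³·18) = 3.0218 N/mm
U = ½kδ² = 0.5 × 3.0218 × 74.2² = 8318.5 N·mm = 8.3185 J

8.32 J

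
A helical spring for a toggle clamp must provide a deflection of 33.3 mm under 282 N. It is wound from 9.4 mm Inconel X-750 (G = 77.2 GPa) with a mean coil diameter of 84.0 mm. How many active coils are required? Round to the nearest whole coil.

Required rate k = F/δ = 282/33.3 = 8.4685 N/mm
N_a = Gd⁴/(8D³k) = (77.2×10³ × 9.4⁴)/(8 × 84.0³ × 8.4685)
    = 6.02738e+08 / 4.01544e+07 = 15.01 → 15 coils

15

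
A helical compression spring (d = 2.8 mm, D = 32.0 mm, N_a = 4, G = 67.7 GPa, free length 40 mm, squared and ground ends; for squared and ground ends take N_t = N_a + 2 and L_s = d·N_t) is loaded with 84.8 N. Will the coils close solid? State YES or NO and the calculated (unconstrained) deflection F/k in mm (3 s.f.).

NO, δ = 21.4 mm

k = Gd⁴/(8D³N_a) = (67.7×10³)(2.8⁴)/(8·32.0³·4) = 3.9684 N/mm
N_t = 6; L_s = 2.8·6 = 16.8 mm; δ_solid = L₀ − L_s = 40 − 16.8 = 23.2 mm
δ = F/k = 84.8/3.9684 = 21.369 mm
δ < δ_solid → spring does not go solid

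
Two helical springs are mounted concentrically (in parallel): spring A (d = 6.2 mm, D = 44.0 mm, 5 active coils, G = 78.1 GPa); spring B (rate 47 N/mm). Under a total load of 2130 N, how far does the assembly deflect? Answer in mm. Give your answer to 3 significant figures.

k_A = Gd⁴/(8D³N_a) = (78.1×10³)(6.2⁴)/(8·44.0³·5) = 33.869 N/mm
Parallel: k_eq = 33.869 + 47 = 80.869 N/mm
δ = F/k_eq = 2130/80.869 = 26.339 mm

26.3 mm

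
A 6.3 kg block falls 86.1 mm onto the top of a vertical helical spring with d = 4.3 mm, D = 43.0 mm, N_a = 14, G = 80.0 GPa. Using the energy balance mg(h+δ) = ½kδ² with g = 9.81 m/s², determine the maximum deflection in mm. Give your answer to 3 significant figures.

82.3 mm

k = Gd⁴/(8D³N_a) = (80.0×10³)(4.3⁴)/(8·43.0³·14) = 3.0714 N/mm
W = mg = 6.3 × 9.81 = 61.803 N
½kδ² − Wδ − Wh = 0 → δ = (W + √(W² + 2kWh))/k
δ = (61.803 + √(3819.6 + 32687.6))/3.0714 = (61.803 + 191.07)/3.0714 = 82.33 mm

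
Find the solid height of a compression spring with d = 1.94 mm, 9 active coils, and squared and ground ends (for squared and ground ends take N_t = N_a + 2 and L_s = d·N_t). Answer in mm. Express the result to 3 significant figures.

21.3 mm

squared and ground ends: N_t = N_a + 2 = 9 + 2 = 11
L_s = d·N_t = 1.94 × 11 = 21.34 mm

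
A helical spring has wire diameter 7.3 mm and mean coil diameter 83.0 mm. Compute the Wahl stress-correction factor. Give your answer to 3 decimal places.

C = D/d = 83.0/7.3 = 11.3699
K_W = (4C−1)/(4C−4) + 0.615/C = 44.479/41.479 + 0.0541 = 1.1264

1.126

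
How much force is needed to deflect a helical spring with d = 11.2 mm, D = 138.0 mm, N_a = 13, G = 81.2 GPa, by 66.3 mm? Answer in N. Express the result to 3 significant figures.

k = Gd⁴/(8D³N_a) = (81.2×10³)(11.2⁴)/(8·138.0³·13) = 4.6747 N/mm
F = k·δ = 4.6747 × 66.3 = 309.94 N

310 N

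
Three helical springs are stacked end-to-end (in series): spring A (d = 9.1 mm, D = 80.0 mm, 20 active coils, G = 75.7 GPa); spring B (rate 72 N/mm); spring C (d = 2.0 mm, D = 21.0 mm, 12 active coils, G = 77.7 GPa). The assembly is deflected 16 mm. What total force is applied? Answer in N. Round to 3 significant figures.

18.0 N

k_A = Gd⁴/(8D³N_a) = (75.7×10³)(9.1⁴)/(8·80.0³·20) = 6.3368 N/mm
k_C = Gd⁴/(8D³N_a) = (77.7×10³)(2.0⁴)/(8·21.0³·12) = 1.3983 N/mm
Series: 1/k_eq = 1/6.3368 + 1/72 + 1/1.3983 = 0.88683; k_eq = 1.1276 N/mm
F = k_eq·δ = 1.1276·16 = 18.042 N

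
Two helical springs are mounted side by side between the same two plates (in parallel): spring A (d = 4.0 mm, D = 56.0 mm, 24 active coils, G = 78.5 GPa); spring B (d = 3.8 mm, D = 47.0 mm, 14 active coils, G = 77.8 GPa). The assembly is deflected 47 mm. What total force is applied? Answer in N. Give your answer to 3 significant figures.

k_A = Gd⁴/(8D³N_a) = (78.5×10³)(4.0⁴)/(8·56.0³·24) = 0.596 N/mm
k_B = Gd⁴/(8D³N_a) = (77.8×10³)(3.8⁴)/(8·47.0³·14) = 1.3951 N/mm
Parallel: k_eq = 0.596 + 1.3951 = 1.9911 N/mm
F = k_eq·δ = 1.9911·47 = 93.581 N

93.6 N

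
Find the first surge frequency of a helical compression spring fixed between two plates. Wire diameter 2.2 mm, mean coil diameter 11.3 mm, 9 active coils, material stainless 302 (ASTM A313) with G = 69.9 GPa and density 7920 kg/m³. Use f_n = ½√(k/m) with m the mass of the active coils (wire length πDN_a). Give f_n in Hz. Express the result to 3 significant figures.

640 Hz

k = Gd⁴/(8D³N_a) = (69.9×10³)(2.2⁴)/(8·11.3³·9) = 15.762 N/mm = 15762 N/m
Wire length L = πDN_a = π·11.3·9 = 319.5 mm
m = ρ·(πd²/4)·L = 7920 × 3.8013×10⁻⁶ m² × 0.3195 m = 0.009619 kg
f_n = ½√(k/m) = 0.5·√(15762/0.009619) = 0.5·√(1.6386e+06) = 640.04 Hz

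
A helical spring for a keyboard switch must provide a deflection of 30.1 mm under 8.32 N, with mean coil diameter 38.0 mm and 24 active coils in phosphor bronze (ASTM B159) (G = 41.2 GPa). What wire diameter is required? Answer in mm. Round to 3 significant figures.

2.90 mm

Required rate k = F/δ = 8.32/30.1 = 0.27641 N/mm
d = (8D³N_a·k / G)^(1/4) = (8·38.0³·24·0.27641 / (41.2×10³))^0.25
  = (70.682)^0.25 = 2.8995 mm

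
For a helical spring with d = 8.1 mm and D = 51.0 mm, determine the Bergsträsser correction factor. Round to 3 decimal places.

C = D/d = 51.0/8.1 = 6.2963
K_B = (4C+2)/(4C−3) = 27.185/22.185 = 1.2254

1.225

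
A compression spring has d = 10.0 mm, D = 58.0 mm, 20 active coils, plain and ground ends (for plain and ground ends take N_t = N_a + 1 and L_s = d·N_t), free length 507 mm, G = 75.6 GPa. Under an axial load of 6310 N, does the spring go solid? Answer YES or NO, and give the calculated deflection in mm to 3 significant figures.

k = Gd⁴/(8D³N_a) = (75.6×10³)(10.0⁴)/(8·58.0³·20) = 24.217 N/mm
N_t = 21; L_s = 10.0·21 = 210 mm; δ_solid = L₀ − L_s = 507 − 210 = 297 mm
δ = F/k = 6310/24.217 = 260.56 mm
δ < δ_solid → spring does not go solid

NO, δ = 261 mm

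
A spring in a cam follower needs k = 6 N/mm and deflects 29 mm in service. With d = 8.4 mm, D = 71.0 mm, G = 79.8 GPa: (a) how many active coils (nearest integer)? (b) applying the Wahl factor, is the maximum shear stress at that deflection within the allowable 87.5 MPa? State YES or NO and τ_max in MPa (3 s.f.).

(a) 23 coils; (b) YES, τ_max = 62.6 MPa

N_a = Gd⁴/(8D³k) = (79.8×10³)(8.4⁴)/(8·71.0³·6) = 23.13 → N_a = 23
Actual rate k = Gd⁴/(8D³·23) = 6.0329 N/mm
Working load F = kδ = 6.0329·29 = 174.95 N
C = 71.0/8.4 = 8.4524; K_W = (4C−1)/(4C−4)+0.615/C = 1.1734
τ_max = K_W·8FD/(πd³) = 1.1734·53.369 = 62.623 MPa
τ_max ≤ 87.5 MPa → acceptable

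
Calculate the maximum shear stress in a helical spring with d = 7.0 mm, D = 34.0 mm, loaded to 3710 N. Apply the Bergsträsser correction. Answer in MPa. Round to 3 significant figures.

Spring index C = D/d = 34.0/7.0 = 4.8571
K_B = (4C+2)/(4C−3) = 21.429/16.429 = 1.3043
τ₀ = 8FD/(πd³) = 8·3710·34.0/(π·7.0³) = 1.00912e+06/1077.6 = 936.48 MPa
τ_max = K·τ₀ = 1.3043 × 936.48 = 1221.5 MPa

1220 MPa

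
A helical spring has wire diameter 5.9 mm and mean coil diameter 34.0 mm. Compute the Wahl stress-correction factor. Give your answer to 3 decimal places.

C = D/d = 34.0/5.9 = 5.7627
K_W = (4C−1)/(4C−4) + 0.615/C = 22.051/19.051 + 0.1067 = 1.2642

1.264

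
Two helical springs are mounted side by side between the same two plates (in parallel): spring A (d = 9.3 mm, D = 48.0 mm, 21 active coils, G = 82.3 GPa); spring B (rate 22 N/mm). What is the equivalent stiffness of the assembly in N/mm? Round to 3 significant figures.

55.1 N/mm

k_A = Gd⁴/(8D³N_a) = (82.3×10³)(9.3⁴)/(8·48.0³·21) = 33.136 N/mm
Parallel: k_eq = 33.136 + 22 = 55.136 N/mm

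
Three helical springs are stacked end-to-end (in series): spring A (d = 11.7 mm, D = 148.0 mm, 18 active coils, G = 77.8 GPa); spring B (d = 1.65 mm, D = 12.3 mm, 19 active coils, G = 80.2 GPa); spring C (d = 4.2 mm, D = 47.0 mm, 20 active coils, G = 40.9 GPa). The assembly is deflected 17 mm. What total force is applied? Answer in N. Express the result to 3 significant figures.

8.09 N

k_A = Gd⁴/(8D³N_a) = (77.8×10³)(11.7⁴)/(8·148.0³·18) = 3.123 N/mm
k_B = Gd⁴/(8D³N_a) = (80.2×10³)(1.65⁴)/(8·12.3³·19) = 2.1016 N/mm
k_C = Gd⁴/(8D³N_a) = (40.9×10³)(4.2⁴)/(8·47.0³·20) = 0.76614 N/mm
Series: 1/k_eq = 1/3.123 + 1/2.1016 + 1/0.76614 = 2.1013; k_eq = 0.4759 N/mm
F = k_eq·δ = 0.4759·17 = 8.0903 N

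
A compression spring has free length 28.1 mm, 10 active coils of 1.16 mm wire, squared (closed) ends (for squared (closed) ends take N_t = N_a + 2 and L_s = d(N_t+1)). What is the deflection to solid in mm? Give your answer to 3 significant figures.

13.0 mm

N_t = 12; L_s = 1.16·13 = 15.08 mm
δ_solid = L₀ − L_s = 28.1 − 15.08 = 13.02 mm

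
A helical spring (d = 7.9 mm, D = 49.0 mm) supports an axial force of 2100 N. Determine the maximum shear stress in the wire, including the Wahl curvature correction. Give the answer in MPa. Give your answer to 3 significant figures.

661 MPa

Spring index C = D/d = 49.0/7.9 = 6.2025
K_W = (4C−1)/(4C−4) + 0.615/C = 23.810/20.810 + 0.0992 = 1.2433
τ₀ = 8FD/(πd³) = 8·2100·49.0/(π·7.9³) = 823200/1548.9 = 531.46 MPa
τ_max = K·τ₀ = 1.2433 × 531.46 = 660.78 MPa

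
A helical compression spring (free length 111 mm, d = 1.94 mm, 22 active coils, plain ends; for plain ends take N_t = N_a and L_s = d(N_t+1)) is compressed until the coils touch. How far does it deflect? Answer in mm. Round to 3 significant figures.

66.4 mm

N_t = 22; L_s = 1.94·23 = 44.62 mm
δ_solid = L₀ − L_s = 111 − 44.62 = 66.38 mm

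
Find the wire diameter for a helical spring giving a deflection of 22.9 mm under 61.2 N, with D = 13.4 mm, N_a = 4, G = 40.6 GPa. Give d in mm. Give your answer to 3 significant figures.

Required rate k = F/δ = 61.2/22.9 = 2.6725 N/mm
d = (8D³N_a·k / G)^(1/4) = (8·13.4³·4·2.6725 / (40.6×10³))^0.25
  = (5.0682)^0.25 = 1.5004 mm

1.50 mm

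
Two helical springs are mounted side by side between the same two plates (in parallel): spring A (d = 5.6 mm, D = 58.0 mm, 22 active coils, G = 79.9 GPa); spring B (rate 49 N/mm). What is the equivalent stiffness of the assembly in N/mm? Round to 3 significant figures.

k_A = Gd⁴/(8D³N_a) = (79.9×10³)(5.6⁴)/(8·58.0³·22) = 2.2882 N/mm
Parallel: k_eq = 2.2882 + 49 = 51.288 N/mm

51.3 N/mm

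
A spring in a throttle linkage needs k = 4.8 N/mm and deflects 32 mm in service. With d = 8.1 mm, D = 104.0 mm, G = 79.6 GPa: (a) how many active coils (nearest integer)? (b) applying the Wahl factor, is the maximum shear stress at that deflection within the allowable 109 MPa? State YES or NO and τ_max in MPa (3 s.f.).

N_a = Gd⁴/(8D³k) = (79.6×10³)(8.1⁴)/(8·104.0³·4.8) = 7.933 → N_a = 8
Actual rate k = Gd⁴/(8D³·8) = 4.7596 N/mm
Working load F = kδ = 4.7596·32 = 152.31 N
C = 104.0/8.1 = 12.8395; K_W = (4C−1)/(4C−4)+0.615/C = 1.1112
τ_max = K_W·8FD/(πd³) = 1.1112·75.9 = 84.344 MPa
τ_max ≤ 109 MPa → acceptable

(a) 8 coils; (b) YES, τ_max = 84.3 MPa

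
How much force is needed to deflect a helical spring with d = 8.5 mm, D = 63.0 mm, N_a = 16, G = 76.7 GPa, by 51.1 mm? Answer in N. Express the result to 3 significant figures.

639 N

k = Gd⁴/(8D³N_a) = (76.7×10³)(8.5⁴)/(8·63.0³·16) = 12.509 N/mm
F = k·δ = 12.509 × 51.1 = 639.23 N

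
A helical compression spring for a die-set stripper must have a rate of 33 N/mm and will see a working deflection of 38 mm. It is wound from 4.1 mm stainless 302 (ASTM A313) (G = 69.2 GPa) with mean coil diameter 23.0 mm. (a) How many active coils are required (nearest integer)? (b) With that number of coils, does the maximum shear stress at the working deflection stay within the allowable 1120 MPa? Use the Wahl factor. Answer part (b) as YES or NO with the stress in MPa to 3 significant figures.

N_a = Gd⁴/(8D³k) = (69.2×10³)(4.1⁴)/(8·23.0³·33) = 6.088 → N_a = 6
Actual rate k = Gd⁴/(8D³·6) = 33.482 N/mm
Working load F = kδ = 33.482·38 = 1272.3 N
C = 23.0/4.1 = 5.6098; K_W = (4C−1)/(4C−4)+0.615/C = 1.2723
τ_max = K_W·8FD/(πd³) = 1.2723·1081.2 = 1375.7 MPa
τ_max > 1120 MPa → exceeds allowable

(a) 6 coils; (b) NO, τ_max = 1380 MPa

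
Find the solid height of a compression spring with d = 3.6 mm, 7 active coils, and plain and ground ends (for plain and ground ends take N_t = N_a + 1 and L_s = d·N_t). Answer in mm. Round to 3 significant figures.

plain and ground ends: N_t = N_a + 1 = 7 + 1 = 8
L_s = d·N_t = 3.6 × 8 = 28.8 mm

28.8 mm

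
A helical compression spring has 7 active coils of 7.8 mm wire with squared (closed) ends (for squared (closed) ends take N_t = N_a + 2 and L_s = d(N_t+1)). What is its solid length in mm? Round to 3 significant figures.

squared (closed) ends: N_t = N_a + 2 = 7 + 2 = 9
L_s = d·(N_t+1) = 7.8 × 10 = 78 mm

78.0 mm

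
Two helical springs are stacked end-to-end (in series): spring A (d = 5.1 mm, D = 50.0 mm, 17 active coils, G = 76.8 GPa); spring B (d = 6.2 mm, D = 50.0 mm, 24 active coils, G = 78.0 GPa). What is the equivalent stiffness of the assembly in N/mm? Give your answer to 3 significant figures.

k_A = Gd⁴/(8D³N_a) = (76.8×10³)(5.1⁴)/(8·50.0³·17) = 3.0563 N/mm
k_B = Gd⁴/(8D³N_a) = (78.0×10³)(6.2⁴)/(8·50.0³·24) = 4.8023 N/mm
Series: 1/k_eq = 1/3.0563 + 1/4.8023 = 0.53543; k_eq = 1.8677 N/mm

1.87 N/mm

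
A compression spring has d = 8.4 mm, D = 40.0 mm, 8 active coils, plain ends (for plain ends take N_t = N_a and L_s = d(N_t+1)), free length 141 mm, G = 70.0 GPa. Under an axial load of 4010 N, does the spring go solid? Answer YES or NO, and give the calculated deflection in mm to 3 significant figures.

k = Gd⁴/(8D³N_a) = (70.0×10³)(8.4⁴)/(8·40.0³·8) = 85.085 N/mm
N_t = 8; L_s = 8.4·9 = 75.6 mm; δ_solid = L₀ − L_s = 141 − 75.6 = 65.4 mm
δ = F/k = 4010/85.085 = 47.129 mm
δ < δ_solid → spring does not go solid

NO, δ = 47.1 mm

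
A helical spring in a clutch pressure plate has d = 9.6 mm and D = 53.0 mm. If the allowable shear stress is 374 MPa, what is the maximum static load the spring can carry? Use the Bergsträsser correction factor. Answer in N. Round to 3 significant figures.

1940 N

C = D/d = 53.0/9.6 = 5.5208
K_B = (4C+2)/(4C−3) = 24.083/19.083 = 1.2620
τ_max = K·8FD/(πd³) → F_max = τ_allow·πd³/(8DK)
F_max = 374·π·9.6³/(8·53.0·1.2620) = 1.0395e+06/535.09 = 1942.7 N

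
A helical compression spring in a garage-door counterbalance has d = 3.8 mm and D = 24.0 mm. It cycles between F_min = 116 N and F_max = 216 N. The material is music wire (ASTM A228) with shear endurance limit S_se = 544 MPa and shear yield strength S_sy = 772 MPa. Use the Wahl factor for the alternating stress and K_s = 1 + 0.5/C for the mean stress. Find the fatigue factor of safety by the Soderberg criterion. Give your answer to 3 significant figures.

C = D/d = 24.0/3.8 = 6.3158; K_W = (4C−1)/(4C−4)+0.615/C = 1.2385; K_s = 1+0.5/C = 1.0792
F_a = (F_max−F_min)/2 = 50 N; F_m = (F_max+F_min)/2 = 166 N
τ_a = K_W·8F_aD/(πd³) = 1.2385 × 55.689 = 68.969 MPa
τ_m = K_s·8F_mD/(πd³) = 1.0792 × 184.89 = 199.52 MPa
Soderberg: 1/n_f = τ_a/S_se + τ_m/S_sy = 68.969/544 + 199.52/772 = 0.12678 + 0.25845 = 0.38523
n_f = 1/0.38523 = 2.596

2.60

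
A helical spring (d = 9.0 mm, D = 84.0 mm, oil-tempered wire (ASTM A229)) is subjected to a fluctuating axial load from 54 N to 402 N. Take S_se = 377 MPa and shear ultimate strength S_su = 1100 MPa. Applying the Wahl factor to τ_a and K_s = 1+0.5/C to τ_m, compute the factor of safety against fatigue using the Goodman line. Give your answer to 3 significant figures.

C = D/d = 84.0/9.0 = 9.3333; K_W = (4C−1)/(4C−4)+0.615/C = 1.1559; K_s = 1+0.5/C = 1.0536
F_a = (F_max−F_min)/2 = 174 N; F_m = (F_max+F_min)/2 = 228 N
τ_a = K_W·8F_aD/(πd³) = 1.1559 × 51.055 = 59.014 MPa
τ_m = K_s·8F_mD/(πd³) = 1.0536 × 66.9 = 70.484 MPa
Goodman: 1/n_f = τ_a/S_se + τ_m/S_su = 59.014/377 + 70.484/1100 = 0.15654 + 0.06408 = 0.22061
n_f = 1/0.22061 = 4.533

4.53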